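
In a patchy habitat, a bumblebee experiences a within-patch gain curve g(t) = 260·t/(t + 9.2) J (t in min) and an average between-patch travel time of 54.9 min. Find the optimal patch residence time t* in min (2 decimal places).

By the marginal value theorem, leave when the instantaneous gain rate g'(t) equals the habitat-wide average g(t)/(T + t).
g'(t) = 260·9.2/(t + 9.2)². Setting 260·9.2/(t+9.2)² = 260t/[(t+9.2)(54.9+t)] gives 9.2(54.9+t) = t(t+9.2), so t² = 9.2×54.9 = 505.1.
t* = √505.1 = 22.47 min.

22.47 min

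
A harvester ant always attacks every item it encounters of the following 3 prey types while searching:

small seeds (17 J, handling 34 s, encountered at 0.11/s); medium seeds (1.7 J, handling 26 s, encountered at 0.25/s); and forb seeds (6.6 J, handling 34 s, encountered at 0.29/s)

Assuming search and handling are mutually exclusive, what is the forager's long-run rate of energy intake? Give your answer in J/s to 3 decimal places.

0.199 J/s

R = (0.11×17 + 0.25×1.7 + 0.29×6.6) / (1 + 0.11×34 + 0.25×26 + 0.29×34) = 4.209/21.1 = 0.1995 J/s.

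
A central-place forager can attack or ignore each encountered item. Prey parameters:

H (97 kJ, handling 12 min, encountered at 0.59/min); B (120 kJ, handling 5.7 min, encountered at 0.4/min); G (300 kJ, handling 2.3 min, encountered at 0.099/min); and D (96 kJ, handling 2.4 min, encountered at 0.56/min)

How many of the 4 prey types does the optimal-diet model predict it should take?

Profitabilities (E/h, kJ/min): G 130, D 40, B 21.1, H 8.08. Add prey in this order while the next type's profitability exceeds the intake rate on those already taken.
Rate on top 1: 24.19. D: 40 > 24.19 → include.
Rate on top 2: 32.45. B: 21.1 < 32.45 → exclude; stop.
Optimal diet: G, D — 2 of 4 types.

2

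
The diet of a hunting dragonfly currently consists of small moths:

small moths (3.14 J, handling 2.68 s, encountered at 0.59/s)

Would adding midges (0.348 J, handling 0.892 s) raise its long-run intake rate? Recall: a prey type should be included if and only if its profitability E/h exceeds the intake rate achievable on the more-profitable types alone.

No

Current rate: (0.59×3.14)/(1 + 0.59×2.68) = 0.7177 J/s.
midges: E/h = 0.348/0.892 = 0.3901 J/s.
0.3901 < 0.7177, so adding midges would lower the average — exclude it.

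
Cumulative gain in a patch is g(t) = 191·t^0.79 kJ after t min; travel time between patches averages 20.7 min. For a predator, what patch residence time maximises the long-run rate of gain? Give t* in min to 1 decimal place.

77.9 min

Maximise g(t)/(T+t): set derivative to zero → g'(t)(T+t) = g(t).
g'(t) = 0.79·191·t^-0.21. Setting 0.79·191·t^-0.21 = 191·t^0.79/(20.7+t) gives 0.79(20.7+t) = t, so 0.21·t = 0.79×20.7.
t* = 0.79×20.7/0.21 = 77.87 min.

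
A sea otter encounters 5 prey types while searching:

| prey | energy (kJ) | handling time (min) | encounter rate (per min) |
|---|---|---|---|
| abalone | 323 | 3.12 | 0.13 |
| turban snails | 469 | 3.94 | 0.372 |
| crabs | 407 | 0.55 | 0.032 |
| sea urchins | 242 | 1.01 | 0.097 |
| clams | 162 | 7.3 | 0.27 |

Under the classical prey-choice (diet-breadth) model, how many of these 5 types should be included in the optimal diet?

Profitabilities (E/h, kJ/min): crabs 740, sea urchins 240, turban snails 119, abalone 104, clams 22.2. Add prey in this order while the next type's profitability exceeds the intake rate on those already taken.
Rate on top 1: 12.8. sea urchins: 240 > 12.8 → include.
Rate on top 2: 32.72. turban snails: 119 > 32.72 → include.
Rate on top 3: 81.73. abalone: 104 > 81.73 → include.
Rate on top 4: 84.69. clams: 22.2 < 84.69 → exclude; stop.
Optimal diet: crabs, sea urchins, turban snails, abalone — 4 of 5 types.

4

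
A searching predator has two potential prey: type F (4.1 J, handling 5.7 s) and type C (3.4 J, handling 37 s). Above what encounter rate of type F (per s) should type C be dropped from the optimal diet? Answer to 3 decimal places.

0.026 per s

Drop type C once their profitability E₂/h₂ falls below the rate achievable on type F alone: E₂/h₂ = λE₁/(1 + λh₁).
Solve for λ: λE₁h₂ = E₂(1 + λh₁) → λ(E₁h₂ − E₂h₁) = E₂ → λ = E₂/(E₁h₂ − E₂h₁).
λ = 3.4/(4.1×37 − 3.4×5.7) = 3.4/132.3 = 0.0257 per s.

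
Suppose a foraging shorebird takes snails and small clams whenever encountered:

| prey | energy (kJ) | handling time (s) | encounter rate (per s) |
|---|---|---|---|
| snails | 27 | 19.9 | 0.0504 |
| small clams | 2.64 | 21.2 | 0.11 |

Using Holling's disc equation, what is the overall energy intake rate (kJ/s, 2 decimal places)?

R = Σλ_iE_i / (1 + Σλ_ih_i)
Numerator: 0.0504×27 + 0.11×2.64 = 1.651
Denominator: 1 + 0.0504×19.9 + 0.11×21.2 = 4.335
R = 1.651/4.335 = 0.3809 kJ/s

0.38 kJ/s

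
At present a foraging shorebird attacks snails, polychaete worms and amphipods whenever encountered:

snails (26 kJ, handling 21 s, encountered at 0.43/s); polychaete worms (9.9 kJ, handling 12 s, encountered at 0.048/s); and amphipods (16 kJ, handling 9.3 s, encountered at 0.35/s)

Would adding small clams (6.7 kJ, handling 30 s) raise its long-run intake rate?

On snails, polychaete worms and amphipods alone, R = ΣλE/(1+Σλh) = 17.26/13.86 = 1.245 kJ/s.
Profitability of small clams: 6.7/30 = 0.2233 kJ/s.
0.2233 < 1.245, so adding small clams would lower the average — exclude it.

No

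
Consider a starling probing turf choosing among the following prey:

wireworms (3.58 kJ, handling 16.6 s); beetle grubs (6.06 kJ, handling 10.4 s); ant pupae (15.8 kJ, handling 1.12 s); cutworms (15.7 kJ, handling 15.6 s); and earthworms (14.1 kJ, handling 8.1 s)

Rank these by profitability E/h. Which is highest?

Profitability E/h (kJ/s): wireworms = 3.58/16.6 = 0.216, beetle grubs = 6.06/10.4 = 0.583, ant pupae = 15.8/1.12 = 14.1, cutworms = 15.7/15.6 = 1.01, earthworms = 14.1/8.1 = 1.74.
Ranked: ant pupae > earthworms > cutworms > beetle grubs > wireworms.

ant pupae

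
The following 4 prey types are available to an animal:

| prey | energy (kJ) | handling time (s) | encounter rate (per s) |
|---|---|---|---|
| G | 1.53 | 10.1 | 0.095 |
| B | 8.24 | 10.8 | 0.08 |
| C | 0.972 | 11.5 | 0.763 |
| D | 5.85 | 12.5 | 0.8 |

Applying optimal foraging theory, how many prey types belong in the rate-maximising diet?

2

Profitabilities (E/h, kJ/s): B 0.763, D 0.468, G 0.151, C 0.0845. Add prey in this order while the next type's profitability exceeds the intake rate on those already taken.
Rate on top 1: 0.3536. D: 0.468 > 0.3536 → include.
Rate on top 2: 0.45. G: 0.151 < 0.45 → exclude; stop.
Optimal diet: B, D — 2 of 4 types.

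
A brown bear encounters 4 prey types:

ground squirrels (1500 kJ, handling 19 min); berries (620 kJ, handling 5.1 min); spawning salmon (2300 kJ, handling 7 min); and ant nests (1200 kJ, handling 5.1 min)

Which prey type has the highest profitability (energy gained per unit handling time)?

spawning salmon

Profitability E/h (kJ/min): ground squirrels = 1500/19 = 78.9, berries = 620/5.1 = 122, spawning salmon = 2300/7 = 329, ant nests = 1200/5.1 = 235.
Ranked: spawning salmon > ant nests > berries > ground squirrels.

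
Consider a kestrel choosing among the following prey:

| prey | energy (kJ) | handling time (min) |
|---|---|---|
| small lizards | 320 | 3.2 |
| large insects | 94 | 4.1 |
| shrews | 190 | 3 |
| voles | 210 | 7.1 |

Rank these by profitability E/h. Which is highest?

small lizards

Profitability E/h (kJ/min): small lizards = 320/3.2 = 100, large insects = 94/4.1 = 22.9, shrews = 190/3 = 63.3, voles = 210/7.1 = 29.6.
Ranked: small lizards > shrews > voles > large insects.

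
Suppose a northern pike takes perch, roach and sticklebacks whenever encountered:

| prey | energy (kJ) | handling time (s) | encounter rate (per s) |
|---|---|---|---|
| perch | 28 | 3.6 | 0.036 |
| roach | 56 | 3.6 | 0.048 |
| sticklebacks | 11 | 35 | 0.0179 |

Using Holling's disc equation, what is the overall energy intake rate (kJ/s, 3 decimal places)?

2.018 kJ/s

R = (0.036×28 + 0.048×56 + 0.0179×11) / (1 + 0.036×3.6 + 0.048×3.6 + 0.0179×35) = 3.893/1.929 = 2.018 kJ/s.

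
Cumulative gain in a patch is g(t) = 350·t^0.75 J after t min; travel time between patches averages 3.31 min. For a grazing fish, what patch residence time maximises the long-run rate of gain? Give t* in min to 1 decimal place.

9.9 min

Maximise g(t)/(T+t): set derivative to zero → g'(t)(T+t) = g(t).
g'(t) = 0.75·350·t^-0.25. Setting 0.75·350·t^-0.25 = 350·t^0.75/(3.31+t) gives 0.75(3.31+t) = t, so 0.25·t = 0.75×3.31.
t* = 0.75×3.31/0.25 = 9.93 min.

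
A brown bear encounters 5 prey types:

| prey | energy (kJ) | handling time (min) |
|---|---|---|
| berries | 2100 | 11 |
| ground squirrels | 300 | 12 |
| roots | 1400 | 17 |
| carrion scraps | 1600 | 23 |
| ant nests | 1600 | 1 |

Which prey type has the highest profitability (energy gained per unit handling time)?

Profitability E/h (kJ/min): berries = 2100/11 = 191, ground squirrels = 300/12 = 25, roots = 1400/17 = 82.4, carrion scraps = 1600/23 = 69.6, ant nests = 1600/1 = 1.6e+03.
Ranked: ant nests > berries > roots > carrion scraps > ground squirrels.

ant nests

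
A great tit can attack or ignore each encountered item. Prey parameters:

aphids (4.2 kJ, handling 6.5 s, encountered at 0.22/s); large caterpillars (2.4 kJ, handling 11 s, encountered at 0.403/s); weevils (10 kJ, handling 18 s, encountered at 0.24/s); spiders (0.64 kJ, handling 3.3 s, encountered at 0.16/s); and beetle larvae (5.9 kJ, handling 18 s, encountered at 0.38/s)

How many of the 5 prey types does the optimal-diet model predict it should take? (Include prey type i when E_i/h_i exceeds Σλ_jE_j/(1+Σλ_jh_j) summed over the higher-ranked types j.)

2

Profitabilities (E/h, kJ/s): aphids 0.646, weevils 0.556, beetle larvae 0.328, large caterpillars 0.218, spiders 0.194. Add prey in this order while the next type's profitability exceeds the intake rate on those already taken.
Rate on top 1: 0.3802. weevils: 0.556 > 0.3802 → include.
Rate on top 2: 0.4924. beetle larvae: 0.328 < 0.4924 → exclude; stop.
Optimal diet: aphids, weevils — 2 of 5 types.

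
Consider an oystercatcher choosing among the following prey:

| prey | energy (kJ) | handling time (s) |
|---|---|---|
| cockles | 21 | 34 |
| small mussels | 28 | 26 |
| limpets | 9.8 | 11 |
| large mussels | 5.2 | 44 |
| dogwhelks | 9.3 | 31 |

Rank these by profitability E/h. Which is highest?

In descending order of E/h:
small mussels: 28/26 = 1.08 kJ/s
limpets: 9.8/11 = 0.891 kJ/s
cockles: 21/34 = 0.618 kJ/s
dogwhelks: 9.3/31 = 0.3 kJ/s
large mussels: 5.2/44 = 0.118 kJ/s

small mussels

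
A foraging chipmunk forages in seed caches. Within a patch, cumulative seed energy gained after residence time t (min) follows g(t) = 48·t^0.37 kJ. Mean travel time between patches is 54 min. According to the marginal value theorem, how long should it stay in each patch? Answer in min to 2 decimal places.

31.71 min

Maximise g(t)/(T+t): set derivative to zero → g'(t)(T+t) = g(t).
g'(t) = 0.37·48·t^-0.63. Setting 0.37·48·t^-0.63 = 48·t^0.37/(54+t) gives 0.37(54+t) = t, so 0.63·t = 0.37×54.
t* = 0.37×54/0.63 = 31.71 min.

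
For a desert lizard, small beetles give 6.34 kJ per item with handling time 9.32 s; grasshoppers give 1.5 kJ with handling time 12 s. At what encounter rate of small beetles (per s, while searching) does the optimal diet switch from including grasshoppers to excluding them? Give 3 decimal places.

0.024 per s

The zero-one rule: include grasshoppers iff E₂/h₂ > λE₁/(1+λh₁). Equality gives the switch point.
λE₁h₂ = E₂ + λE₂h₁ ⇒ λ = E₂/(E₁h₂ − E₂h₁) = 1.5/(76.08 − 13.98) = 0.02415 per s.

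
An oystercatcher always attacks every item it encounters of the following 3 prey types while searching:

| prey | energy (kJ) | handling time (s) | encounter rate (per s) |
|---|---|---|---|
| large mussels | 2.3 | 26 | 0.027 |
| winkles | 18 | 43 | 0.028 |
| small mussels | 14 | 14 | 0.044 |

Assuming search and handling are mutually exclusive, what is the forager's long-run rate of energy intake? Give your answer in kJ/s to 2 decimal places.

0.34 kJ/s

Energy encountered per unit search time: 0.027×2.3 + 0.028×18 + 0.044×14 = 1.182 kJ/s.
Handling time per unit search time: 0.027×26 + 0.028×43 + 0.044×14 = 2.522.
Rate = 1.182/(1 + 2.522) = 0.3356 kJ/s.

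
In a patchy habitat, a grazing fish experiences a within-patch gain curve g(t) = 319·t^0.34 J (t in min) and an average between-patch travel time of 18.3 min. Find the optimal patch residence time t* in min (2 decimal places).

9.43 min

Optimal t* satisfies g'(t*) = g(t*)/(T + t*).
g'(t) = 0.34·319·t^-0.66. Setting 0.34·319·t^-0.66 = 319·t^0.34/(18.3+t) gives 0.34(18.3+t) = t, so 0.66·t = 0.34×18.3.
t* = 0.34×18.3/0.66 = 9.427 min.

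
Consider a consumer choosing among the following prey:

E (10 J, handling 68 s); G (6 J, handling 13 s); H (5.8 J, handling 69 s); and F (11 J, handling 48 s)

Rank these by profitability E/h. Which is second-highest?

F

Profitability E/h (J/s): E = 10/68 = 0.147, G = 6/13 = 0.462, H = 5.8/69 = 0.0841, F = 11/48 = 0.229.
Ranked: G > F > E > H.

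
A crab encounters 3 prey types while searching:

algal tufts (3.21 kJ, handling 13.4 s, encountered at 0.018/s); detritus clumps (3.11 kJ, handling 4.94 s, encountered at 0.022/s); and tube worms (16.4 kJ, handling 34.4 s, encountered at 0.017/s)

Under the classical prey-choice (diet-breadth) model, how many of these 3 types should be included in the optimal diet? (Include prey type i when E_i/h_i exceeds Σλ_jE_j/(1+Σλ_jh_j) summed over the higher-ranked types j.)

Rank by E/h (kJ/s): detritus clumps 0.63, tube worms 0.477, algal tufts 0.24. Include each in turn until the next type's E/h falls below the running intake rate.
Rate on top 1: 0.06171. tube worms: 0.477 > 0.06171 → include.
Rate on top 2: 0.205. algal tufts: 0.24 > 0.205 → include.
Optimal diet: detritus clumps, tube worms, algal tufts — 3 of 3 types.

3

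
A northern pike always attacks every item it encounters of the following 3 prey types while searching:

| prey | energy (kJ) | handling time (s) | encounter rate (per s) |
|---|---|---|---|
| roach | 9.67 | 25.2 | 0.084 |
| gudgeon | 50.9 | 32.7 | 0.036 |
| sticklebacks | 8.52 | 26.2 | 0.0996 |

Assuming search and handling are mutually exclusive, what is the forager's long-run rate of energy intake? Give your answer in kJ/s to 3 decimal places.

0.506 kJ/s

Energy encountered per unit search time: 0.084×9.67 + 0.036×50.9 + 0.0996×8.52 = 3.493 kJ/s.
Handling time per unit search time: 0.084×25.2 + 0.036×32.7 + 0.0996×26.2 = 5.904.
Rate = 3.493/(1 + 5.904) = 0.506 kJ/s.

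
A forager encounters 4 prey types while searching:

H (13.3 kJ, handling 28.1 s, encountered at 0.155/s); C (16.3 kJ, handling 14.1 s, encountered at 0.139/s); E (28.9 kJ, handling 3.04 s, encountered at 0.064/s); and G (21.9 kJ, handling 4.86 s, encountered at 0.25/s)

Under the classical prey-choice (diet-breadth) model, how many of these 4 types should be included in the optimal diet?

Rank by E/h (kJ/s): E 9.51, G 4.51, C 1.16, H 0.473. Include each in turn until the next type's E/h falls below the running intake rate.
Rate on top 1: 1.548. G: 4.51 > 1.548 → include.
Rate on top 2: 3.04. C: 1.16 < 3.04 → exclude; stop.
Optimal diet: E, G — 2 of 4 types.

2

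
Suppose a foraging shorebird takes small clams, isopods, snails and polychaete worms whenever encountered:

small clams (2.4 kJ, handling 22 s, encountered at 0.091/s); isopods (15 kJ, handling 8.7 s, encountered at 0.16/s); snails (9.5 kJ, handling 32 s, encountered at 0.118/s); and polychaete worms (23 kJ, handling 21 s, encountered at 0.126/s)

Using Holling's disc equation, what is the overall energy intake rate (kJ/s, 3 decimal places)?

R = Σλ_iE_i / (1 + Σλ_ih_i)
Numerator: 0.091×2.4 + 0.16×15 + 0.118×9.5 + 0.126×23 = 6.637
Denominator: 1 + 0.091×22 + 0.16×8.7 + 0.118×32 + 0.126×21 = 10.82
R = 6.637/10.82 = 0.6137 kJ/s

0.614 kJ/s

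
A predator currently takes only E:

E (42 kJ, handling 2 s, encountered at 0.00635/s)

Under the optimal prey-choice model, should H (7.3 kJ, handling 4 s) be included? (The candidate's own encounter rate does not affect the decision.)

Current rate: (0.00635×42)/(1 + 0.00635×2) = 0.2634 kJ/s.
Profitability of H: 7.3/4 = 1.825 kJ/s.
1.825 > 0.2634, so adding H raises the average — include it.

Yes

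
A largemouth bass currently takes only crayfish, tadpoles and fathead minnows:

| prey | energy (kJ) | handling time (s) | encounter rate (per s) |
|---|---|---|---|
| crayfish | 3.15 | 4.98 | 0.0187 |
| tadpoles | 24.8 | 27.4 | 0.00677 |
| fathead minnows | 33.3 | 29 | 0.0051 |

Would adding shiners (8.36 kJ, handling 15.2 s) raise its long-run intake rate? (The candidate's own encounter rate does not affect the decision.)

Current rate: (0.0187×3.15 + 0.00677×24.8 + 0.0051×33.3)/(1 + 0.0187×4.98 + 0.00677×27.4 + 0.0051×29) = 0.278 kJ/s.
Profitability of shiners: 8.36/15.2 = 0.55 kJ/s.
0.55 > 0.278, so adding shiners raises the average — include it.

Yes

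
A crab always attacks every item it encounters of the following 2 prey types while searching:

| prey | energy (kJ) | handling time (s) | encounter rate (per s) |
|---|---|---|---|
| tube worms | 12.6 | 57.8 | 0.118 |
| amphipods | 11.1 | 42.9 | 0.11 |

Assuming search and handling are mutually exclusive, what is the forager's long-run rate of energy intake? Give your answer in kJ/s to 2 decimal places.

R = (0.118×12.6 + 0.11×11.1) / (1 + 0.118×57.8 + 0.11×42.9) = 2.708/12.54 = 0.2159 kJ/s.

0.22 kJ/s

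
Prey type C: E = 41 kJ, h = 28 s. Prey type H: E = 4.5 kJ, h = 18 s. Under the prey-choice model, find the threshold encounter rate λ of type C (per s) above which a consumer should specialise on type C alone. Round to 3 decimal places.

0.007 per s

Drop type H once their profitability E₂/h₂ falls below the rate achievable on type C alone: E₂/h₂ = λE₁/(1 + λh₁).
Solve for λ: λE₁h₂ = E₂(1 + λh₁) → λ(E₁h₂ − E₂h₁) = E₂ → λ = E₂/(E₁h₂ − E₂h₁).
λ = 4.5/(41×18 − 4.5×28) = 4.5/612 = 0.007353 per s.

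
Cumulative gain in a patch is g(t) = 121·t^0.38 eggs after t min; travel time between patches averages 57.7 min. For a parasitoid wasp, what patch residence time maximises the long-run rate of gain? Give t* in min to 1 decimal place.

35.4 min

By the marginal value theorem, leave when the instantaneous gain rate g'(t) equals the habitat-wide average g(t)/(T + t).
g'(t) = 0.38·121·t^-0.62. Setting 0.38·121·t^-0.62 = 121·t^0.38/(57.7+t) gives 0.38(57.7+t) = t, so 0.62·t = 0.38×57.7.
t* = 0.38×57.7/0.62 = 35.36 min.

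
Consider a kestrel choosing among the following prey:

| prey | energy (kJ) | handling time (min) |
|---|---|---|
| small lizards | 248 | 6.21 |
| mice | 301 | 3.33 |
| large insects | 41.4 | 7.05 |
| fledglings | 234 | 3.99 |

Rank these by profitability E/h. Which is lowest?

In descending order of E/h:
mice: 301/3.33 = 90.4 kJ/min
fledglings: 234/3.99 = 58.6 kJ/min
small lizards: 248/6.21 = 39.9 kJ/min
large insects: 41.4/7.05 = 5.87 kJ/min

large insects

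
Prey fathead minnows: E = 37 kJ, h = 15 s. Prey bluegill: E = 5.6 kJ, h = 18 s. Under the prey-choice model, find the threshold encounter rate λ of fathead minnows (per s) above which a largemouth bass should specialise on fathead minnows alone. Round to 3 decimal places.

The zero-one rule: include bluegill iff E₂/h₂ > λE₁/(1+λh₁). Equality gives the switch point.
λE₁h₂ = E₂ + λE₂h₁ ⇒ λ = E₂/(E₁h₂ − E₂h₁) = 5.6/(666 − 84) = 0.009622 per s.

0.010 per s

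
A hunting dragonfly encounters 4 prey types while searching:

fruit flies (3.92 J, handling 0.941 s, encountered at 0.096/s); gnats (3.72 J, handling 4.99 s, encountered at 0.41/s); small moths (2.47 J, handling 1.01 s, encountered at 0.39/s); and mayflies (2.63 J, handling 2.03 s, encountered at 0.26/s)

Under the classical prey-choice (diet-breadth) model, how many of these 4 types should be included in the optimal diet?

3

Profitabilities (E/h, J/s): fruit flies 4.17, small moths 2.45, mayflies 1.3, gnats 0.745. Add prey in this order while the next type's profitability exceeds the intake rate on those already taken.
Rate on top 1: 0.3451. small moths: 2.45 > 0.3451 → include.
Rate on top 2: 0.9026. mayflies: 1.3 > 0.9026 → include.
Rate on top 3: 1.006. gnats: 0.745 < 1.006 → exclude; stop.
Optimal diet: fruit flies, small moths, mayflies — 3 of 4 types.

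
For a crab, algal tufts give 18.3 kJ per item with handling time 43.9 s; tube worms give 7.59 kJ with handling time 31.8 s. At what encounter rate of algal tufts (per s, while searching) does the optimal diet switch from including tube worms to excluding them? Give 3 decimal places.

Drop tube worms once their profitability E₂/h₂ falls below the rate achievable on algal tufts alone: E₂/h₂ = λE₁/(1 + λh₁).
Solve for λ: λE₁h₂ = E₂(1 + λh₁) → λ(E₁h₂ − E₂h₁) = E₂ → λ = E₂/(E₁h₂ − E₂h₁).
λ = 7.59/(18.3×31.8 − 7.59×43.9) = 7.59/248.7 = 0.03051 per s.

0.031 per s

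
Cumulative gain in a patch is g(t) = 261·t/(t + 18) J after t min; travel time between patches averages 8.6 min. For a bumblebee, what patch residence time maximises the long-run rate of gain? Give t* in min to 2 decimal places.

Optimal t* satisfies g'(t*) = g(t*)/(T + t*).
g'(t) = 261·18/(t + 18)². Setting 261·18/(t+18)² = 261t/[(t+18)(8.6+t)] gives 18(8.6+t) = t(t+18), so t² = 18×8.6 = 154.8.
t* = √154.8 = 12.44 min.

12.44 min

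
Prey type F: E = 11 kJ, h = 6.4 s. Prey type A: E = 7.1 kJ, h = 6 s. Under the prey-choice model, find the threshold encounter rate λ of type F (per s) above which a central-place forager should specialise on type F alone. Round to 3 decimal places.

The zero-one rule: include type A iff E₂/h₂ > λE₁/(1+λh₁). Equality gives the switch point.
λE₁h₂ = E₂ + λE₂h₁ ⇒ λ = E₂/(E₁h₂ − E₂h₁) = 7.1/(66 − 45.44) = 0.3453 per s.

0.345 per s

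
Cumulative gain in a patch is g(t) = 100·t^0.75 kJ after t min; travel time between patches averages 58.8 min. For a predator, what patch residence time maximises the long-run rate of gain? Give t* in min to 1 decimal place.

Maximise g(t)/(T+t): set derivative to zero → g'(t)(T+t) = g(t).
g'(t) = 0.75·100·t^-0.25. Setting 0.75·100·t^-0.25 = 100·t^0.75/(58.8+t) gives 0.75(58.8+t) = t, so 0.25·t = 0.75×58.8.
t* = 0.75×58.8/0.25 = 176.4 min.

176.4 min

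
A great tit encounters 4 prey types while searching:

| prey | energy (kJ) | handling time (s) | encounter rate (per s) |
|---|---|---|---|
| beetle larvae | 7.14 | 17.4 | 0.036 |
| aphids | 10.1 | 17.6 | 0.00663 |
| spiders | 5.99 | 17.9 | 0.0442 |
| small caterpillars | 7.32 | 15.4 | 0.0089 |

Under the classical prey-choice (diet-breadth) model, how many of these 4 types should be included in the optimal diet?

Rank by E/h (kJ/s): aphids 0.574, small caterpillars 0.475, beetle larvae 0.41, spiders 0.335. Include each in turn until the next type's E/h falls below the running intake rate.
Rate on top 1: 0.05997. small caterpillars: 0.475 > 0.05997 → include.
Rate on top 2: 0.1054. beetle larvae: 0.41 > 0.1054 → include.
Rate on top 3: 0.207. spiders: 0.335 > 0.207 → include.
Optimal diet: aphids, small caterpillars, beetle larvae, spiders — 4 of 4 types.

4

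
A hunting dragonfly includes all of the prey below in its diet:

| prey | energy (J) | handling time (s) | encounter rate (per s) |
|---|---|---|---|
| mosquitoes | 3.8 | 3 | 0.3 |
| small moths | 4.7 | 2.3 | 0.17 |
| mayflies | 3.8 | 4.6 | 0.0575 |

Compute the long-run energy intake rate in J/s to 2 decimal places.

0.84 J/s

R = Σλ_iE_i / (1 + Σλ_ih_i)
Numerator: 0.3×3.8 + 0.17×4.7 + 0.0575×3.8 = 2.157
Denominator: 1 + 0.3×3 + 0.17×2.3 + 0.0575×4.6 = 2.555
R = 2.157/2.555 = 0.8443 J/s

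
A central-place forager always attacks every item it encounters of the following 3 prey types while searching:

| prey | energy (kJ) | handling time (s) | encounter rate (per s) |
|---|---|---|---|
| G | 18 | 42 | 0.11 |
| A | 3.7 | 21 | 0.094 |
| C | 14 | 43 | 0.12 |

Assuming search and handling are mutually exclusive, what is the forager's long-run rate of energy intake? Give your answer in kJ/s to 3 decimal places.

0.314 kJ/s

R = Σλ_iE_i / (1 + Σλ_ih_i)
Numerator: 0.11×18 + 0.094×3.7 + 0.12×14 = 4.008
Denominator: 1 + 0.11×42 + 0.094×21 + 0.12×43 = 12.75
R = 4.008/12.75 = 0.3142 kJ/s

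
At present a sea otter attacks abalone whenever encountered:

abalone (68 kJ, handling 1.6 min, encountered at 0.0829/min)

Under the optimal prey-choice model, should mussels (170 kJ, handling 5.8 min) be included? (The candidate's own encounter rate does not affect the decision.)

Yes

Intake rate on the current diet: R = (0.0829×68) / (1 + 0.0829×1.6) = 5.637/1.133 = 4.977 kJ/min.
Profitability of mussels: 170/5.8 = 29.31 kJ/min.
Since 29.31 > R, including mussels increases the long-run rate.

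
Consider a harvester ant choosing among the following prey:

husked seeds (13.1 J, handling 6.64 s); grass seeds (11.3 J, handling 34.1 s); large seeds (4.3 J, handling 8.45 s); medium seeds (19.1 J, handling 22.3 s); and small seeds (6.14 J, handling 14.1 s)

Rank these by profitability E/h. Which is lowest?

Profitability E/h (J/s): husked seeds = 13.1/6.64 = 1.97, grass seeds = 11.3/34.1 = 0.331, large seeds = 4.3/8.45 = 0.509, medium seeds = 19.1/22.3 = 0.857, small seeds = 6.14/14.1 = 0.435.
Ranked: husked seeds > medium seeds > large seeds > small seeds > grass seeds.

grass seeds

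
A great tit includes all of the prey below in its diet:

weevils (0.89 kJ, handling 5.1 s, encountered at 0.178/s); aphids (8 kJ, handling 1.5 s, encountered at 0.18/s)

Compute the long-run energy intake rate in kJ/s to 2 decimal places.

0.73 kJ/s

R = (0.178×0.89 + 0.18×8) / (1 + 0.178×5.1 + 0.18×1.5) = 1.598/2.178 = 0.734 kJ/s.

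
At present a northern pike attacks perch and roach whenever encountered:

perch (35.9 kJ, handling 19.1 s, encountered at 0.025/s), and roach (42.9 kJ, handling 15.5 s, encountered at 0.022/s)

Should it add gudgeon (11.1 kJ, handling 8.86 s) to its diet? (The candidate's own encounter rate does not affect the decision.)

Current rate: (0.025×35.9 + 0.022×42.9)/(1 + 0.025×19.1 + 0.022×15.5) = 1.013 kJ/s.
Profitability of gudgeon: 11.1/8.86 = 1.253 kJ/s.
1.253 > 1.013, so adding gudgeon raises the average — include it.

Yes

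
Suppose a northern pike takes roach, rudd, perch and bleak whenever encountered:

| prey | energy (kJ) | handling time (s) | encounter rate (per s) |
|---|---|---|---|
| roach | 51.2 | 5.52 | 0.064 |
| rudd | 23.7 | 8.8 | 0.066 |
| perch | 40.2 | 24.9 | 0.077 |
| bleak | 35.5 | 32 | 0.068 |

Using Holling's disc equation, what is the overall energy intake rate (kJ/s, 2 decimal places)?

R = (0.064×51.2 + 0.066×23.7 + 0.077×40.2 + 0.068×35.5) / (1 + 0.064×5.52 + 0.066×8.8 + 0.077×24.9 + 0.068×32) = 10.35/6.027 = 1.717 kJ/s.

1.72 kJ/s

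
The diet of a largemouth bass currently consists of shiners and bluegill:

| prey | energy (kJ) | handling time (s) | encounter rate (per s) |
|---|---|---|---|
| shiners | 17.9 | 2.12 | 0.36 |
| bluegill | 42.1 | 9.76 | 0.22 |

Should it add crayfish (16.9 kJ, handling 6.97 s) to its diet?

No

On shiners and bluegill alone, R = ΣλE/(1+Σλh) = 15.71/3.91 = 4.016 kJ/s.
crayfish: E/h = 16.9/6.97 = 2.425 kJ/s.
2.425 < 4.016, so adding crayfish would lower the average — exclude it.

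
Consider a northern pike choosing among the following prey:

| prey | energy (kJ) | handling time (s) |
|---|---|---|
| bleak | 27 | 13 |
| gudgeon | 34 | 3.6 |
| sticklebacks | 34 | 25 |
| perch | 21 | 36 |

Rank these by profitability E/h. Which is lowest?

Profitability E/h (kJ/s): bleak = 27/13 = 2.08, gudgeon = 34/3.6 = 9.44, sticklebacks = 34/25 = 1.36, perch = 21/36 = 0.583.
Ranked: gudgeon > bleak > sticklebacks > perch.

perch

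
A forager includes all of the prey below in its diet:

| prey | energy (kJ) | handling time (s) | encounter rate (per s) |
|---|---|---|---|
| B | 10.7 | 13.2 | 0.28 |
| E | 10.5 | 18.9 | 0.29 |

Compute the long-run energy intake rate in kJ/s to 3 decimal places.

0.594 kJ/s

R = Σλ_iE_i / (1 + Σλ_ih_i)
Numerator: 0.28×10.7 + 0.29×10.5 = 6.041
Denominator: 1 + 0.28×13.2 + 0.29×18.9 = 10.18
R = 6.041/10.18 = 0.5936 kJ/s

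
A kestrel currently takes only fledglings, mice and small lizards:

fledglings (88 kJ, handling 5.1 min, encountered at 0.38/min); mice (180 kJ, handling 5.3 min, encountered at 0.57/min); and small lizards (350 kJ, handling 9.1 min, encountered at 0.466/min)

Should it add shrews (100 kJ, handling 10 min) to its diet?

Intake rate on the current diet: R = (0.38×88 + 0.57×180 + 0.466×350) / (1 + 0.38×5.1 + 0.57×5.3 + 0.466×9.1) = 299.1/10.2 = 29.33 kJ/min.
Profitability of shrews: 100/10 = 10 kJ/min.
10 < 29.33, so adding shrews would lower the average — exclude it.

No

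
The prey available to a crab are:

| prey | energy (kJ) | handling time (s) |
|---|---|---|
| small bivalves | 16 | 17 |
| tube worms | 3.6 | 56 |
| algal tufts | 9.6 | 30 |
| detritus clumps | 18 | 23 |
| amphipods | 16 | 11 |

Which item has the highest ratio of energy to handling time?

amphipods

In descending order of E/h:
amphipods: 16/11 = 1.45 kJ/s
small bivalves: 16/17 = 0.941 kJ/s
detritus clumps: 18/23 = 0.783 kJ/s
algal tufts: 9.6/30 = 0.32 kJ/s
tube worms: 3.6/56 = 0.0643 kJ/s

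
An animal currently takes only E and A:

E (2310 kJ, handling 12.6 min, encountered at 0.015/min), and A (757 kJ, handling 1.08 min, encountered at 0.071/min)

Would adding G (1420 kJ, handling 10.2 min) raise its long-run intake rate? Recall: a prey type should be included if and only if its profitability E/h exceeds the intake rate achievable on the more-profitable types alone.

On E and A alone, R = ΣλE/(1+Σλh) = 88.4/1.266 = 69.84 kJ/min.
Profitability of G: 1420/10.2 = 139.2 kJ/min.
139.2 > 69.84, so adding G raises the average — include it.

Yes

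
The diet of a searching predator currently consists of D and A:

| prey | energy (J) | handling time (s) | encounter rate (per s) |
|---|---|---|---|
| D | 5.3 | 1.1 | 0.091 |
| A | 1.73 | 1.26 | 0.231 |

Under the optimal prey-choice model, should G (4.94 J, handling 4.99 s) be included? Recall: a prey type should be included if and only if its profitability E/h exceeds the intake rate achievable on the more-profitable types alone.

Current rate: (0.091×5.3 + 0.231×1.73)/(1 + 0.091×1.1 + 0.231×1.26) = 0.634 J/s.
Profitability of G: 4.94/4.99 = 0.99 J/s.
0.99 > 0.634, so adding G raises the average — include it.

Yes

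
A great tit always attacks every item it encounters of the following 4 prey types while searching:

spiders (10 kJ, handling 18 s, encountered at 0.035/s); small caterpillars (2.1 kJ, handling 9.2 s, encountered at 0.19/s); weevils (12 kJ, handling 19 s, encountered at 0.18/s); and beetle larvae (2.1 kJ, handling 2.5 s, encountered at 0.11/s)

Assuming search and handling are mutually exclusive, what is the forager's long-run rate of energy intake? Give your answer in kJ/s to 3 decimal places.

0.444 kJ/s

Energy encountered per unit search time: 0.035×10 + 0.19×2.1 + 0.18×12 + 0.11×2.1 = 3.14 kJ/s.
Handling time per unit search time: 0.035×18 + 0.19×9.2 + 0.18×19 + 0.11×2.5 = 6.073.
Rate = 3.14/(1 + 6.073) = 0.4439 kJ/s.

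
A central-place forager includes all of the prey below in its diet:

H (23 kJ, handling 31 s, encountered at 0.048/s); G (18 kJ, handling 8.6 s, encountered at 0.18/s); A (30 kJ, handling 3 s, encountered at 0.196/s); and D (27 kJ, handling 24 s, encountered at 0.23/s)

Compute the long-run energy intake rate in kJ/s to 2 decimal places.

1.62 kJ/s

R = Σλ_iE_i / (1 + Σλ_ih_i)
Numerator: 0.048×23 + 0.18×18 + 0.196×30 + 0.23×27 = 16.43
Denominator: 1 + 0.048×31 + 0.18×8.6 + 0.196×3 + 0.23×24 = 10.14
R = 16.43/10.14 = 1.62 kJ/s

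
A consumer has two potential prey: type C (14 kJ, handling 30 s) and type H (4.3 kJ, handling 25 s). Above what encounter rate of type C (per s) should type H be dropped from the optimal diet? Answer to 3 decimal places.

The zero-one rule: include type H iff E₂/h₂ > λE₁/(1+λh₁). Equality gives the switch point.
λE₁h₂ = E₂ + λE₂h₁ ⇒ λ = E₂/(E₁h₂ − E₂h₁) = 4.3/(350 − 129) = 0.01946 per s.

0.019 per s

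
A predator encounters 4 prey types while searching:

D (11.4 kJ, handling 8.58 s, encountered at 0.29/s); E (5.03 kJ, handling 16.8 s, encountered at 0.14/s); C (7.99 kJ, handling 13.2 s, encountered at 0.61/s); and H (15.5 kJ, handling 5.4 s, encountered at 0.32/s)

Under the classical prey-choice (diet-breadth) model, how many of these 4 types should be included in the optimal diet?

E/h in descending order: H 2.87, D 1.33, C 0.605, E 0.299 kJ/s. The optimal diet is the largest prefix of this list for which every included type satisfies E_i/h_i > R on the types above it.
Rate on top 1: 1.818. D: 1.33 < 1.818 → exclude; stop.
Optimal diet: H — 1 of 4 types.

1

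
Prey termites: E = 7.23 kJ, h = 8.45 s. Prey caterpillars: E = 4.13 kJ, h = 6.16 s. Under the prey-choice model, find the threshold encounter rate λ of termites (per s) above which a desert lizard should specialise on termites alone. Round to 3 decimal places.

The zero-one rule: include caterpillars iff E₂/h₂ > λE₁/(1+λh₁). Equality gives the switch point.
λE₁h₂ = E₂ + λE₂h₁ ⇒ λ = E₂/(E₁h₂ − E₂h₁) = 4.13/(44.54 − 34.9) = 0.4285 per s.

0.428 per s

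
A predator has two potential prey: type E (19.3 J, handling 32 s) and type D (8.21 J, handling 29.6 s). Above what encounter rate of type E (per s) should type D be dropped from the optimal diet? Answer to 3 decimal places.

0.027 per s

Drop type D once their profitability E₂/h₂ falls below the rate achievable on type E alone: E₂/h₂ = λE₁/(1 + λh₁).
Solve for λ: λE₁h₂ = E₂(1 + λh₁) → λ(E₁h₂ − E₂h₁) = E₂ → λ = E₂/(E₁h₂ − E₂h₁).
λ = 8.21/(19.3×29.6 − 8.21×32) = 8.21/308.6 = 0.02661 per s.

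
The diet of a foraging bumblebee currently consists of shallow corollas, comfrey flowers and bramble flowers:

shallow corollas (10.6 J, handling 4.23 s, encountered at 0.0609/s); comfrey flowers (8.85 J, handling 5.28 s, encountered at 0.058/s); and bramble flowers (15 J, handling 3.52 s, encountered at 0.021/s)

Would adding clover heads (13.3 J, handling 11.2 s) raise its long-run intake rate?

Yes

Current rate: (0.0609×10.6 + 0.058×8.85 + 0.021×15)/(1 + 0.0609×4.23 + 0.058×5.28 + 0.021×3.52) = 0.8999 J/s.
clover heads: E/h = 13.3/11.2 = 1.188 J/s.
1.188 > 0.8999, so adding clover heads raises the average — include it.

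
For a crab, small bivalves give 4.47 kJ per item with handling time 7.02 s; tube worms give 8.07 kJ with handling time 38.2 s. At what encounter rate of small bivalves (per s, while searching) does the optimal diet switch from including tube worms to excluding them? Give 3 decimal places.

The zero-one rule: include tube worms iff E₂/h₂ > λE₁/(1+λh₁). Equality gives the switch point.
λE₁h₂ = E₂ + λE₂h₁ ⇒ λ = E₂/(E₁h₂ − E₂h₁) = 8.07/(170.8 − 56.65) = 0.07073 per s.

0.071 per s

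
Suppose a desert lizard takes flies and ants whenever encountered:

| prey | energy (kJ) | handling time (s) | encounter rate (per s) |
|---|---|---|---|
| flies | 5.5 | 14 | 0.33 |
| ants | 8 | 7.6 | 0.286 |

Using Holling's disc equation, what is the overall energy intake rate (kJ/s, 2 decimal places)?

0.53 kJ/s

R = (0.33×5.5 + 0.286×8) / (1 + 0.33×14 + 0.286×7.6) = 4.103/7.794 = 0.5265 kJ/s.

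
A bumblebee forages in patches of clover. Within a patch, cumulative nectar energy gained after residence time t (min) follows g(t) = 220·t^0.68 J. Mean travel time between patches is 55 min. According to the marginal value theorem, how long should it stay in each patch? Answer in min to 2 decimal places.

Maximise g(t)/(T+t): set derivative to zero → g'(t)(T+t) = g(t).
g'(t) = 0.68·220·t^-0.32. Setting 0.68·220·t^-0.32 = 220·t^0.68/(55+t) gives 0.68(55+t) = t, so 0.32·t = 0.68×55.
t* = 0.68×55/0.32 = 116.9 min.

116.88 min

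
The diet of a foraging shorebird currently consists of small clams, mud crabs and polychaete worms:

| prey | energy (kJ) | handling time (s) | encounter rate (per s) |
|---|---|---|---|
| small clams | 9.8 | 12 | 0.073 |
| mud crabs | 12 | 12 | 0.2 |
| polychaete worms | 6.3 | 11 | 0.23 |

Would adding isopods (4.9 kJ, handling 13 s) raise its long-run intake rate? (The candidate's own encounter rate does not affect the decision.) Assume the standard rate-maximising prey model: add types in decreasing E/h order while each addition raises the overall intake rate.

No

Current rate: (0.073×9.8 + 0.2×12 + 0.23×6.3)/(1 + 0.073×12 + 0.2×12 + 0.23×11) = 0.6706 kJ/s.
isopods: E/h = 4.9/13 = 0.3769 kJ/s.
Since 0.3769 < R, time spent handling isopods is better spent searching.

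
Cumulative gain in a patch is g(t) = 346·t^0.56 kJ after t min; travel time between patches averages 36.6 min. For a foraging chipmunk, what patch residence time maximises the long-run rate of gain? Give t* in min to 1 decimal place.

46.6 min

Optimal t* satisfies g'(t*) = g(t*)/(T + t*).
g'(t) = 0.56·346·t^-0.44. Setting 0.56·346·t^-0.44 = 346·t^0.56/(36.6+t) gives 0.56(36.6+t) = t, so 0.44·t = 0.56×36.6.
t* = 0.56×36.6/0.44 = 46.58 min.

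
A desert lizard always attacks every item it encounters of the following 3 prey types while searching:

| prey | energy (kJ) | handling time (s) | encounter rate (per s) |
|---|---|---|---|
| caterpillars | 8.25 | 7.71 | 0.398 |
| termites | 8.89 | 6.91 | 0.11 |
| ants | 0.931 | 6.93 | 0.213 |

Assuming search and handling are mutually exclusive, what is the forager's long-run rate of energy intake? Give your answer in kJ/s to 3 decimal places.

Energy encountered per unit search time: 0.398×8.25 + 0.11×8.89 + 0.213×0.931 = 4.46 kJ/s.
Handling time per unit search time: 0.398×7.71 + 0.11×6.91 + 0.213×6.93 = 5.305.
Rate = 4.46/(1 + 5.305) = 0.7074 kJ/s.

0.707 kJ/s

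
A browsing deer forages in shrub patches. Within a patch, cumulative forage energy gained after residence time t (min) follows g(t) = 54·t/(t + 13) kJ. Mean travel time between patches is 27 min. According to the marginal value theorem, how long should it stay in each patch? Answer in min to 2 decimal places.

By the marginal value theorem, leave when the instantaneous gain rate g'(t) equals the habitat-wide average g(t)/(T + t).
g'(t) = 54·13/(t + 13)². Setting 54·13/(t+13)² = 54t/[(t+13)(27+t)] gives 13(27+t) = t(t+13), so t² = 13×27 = 351.
t* = √351 = 18.73 min.

18.73 min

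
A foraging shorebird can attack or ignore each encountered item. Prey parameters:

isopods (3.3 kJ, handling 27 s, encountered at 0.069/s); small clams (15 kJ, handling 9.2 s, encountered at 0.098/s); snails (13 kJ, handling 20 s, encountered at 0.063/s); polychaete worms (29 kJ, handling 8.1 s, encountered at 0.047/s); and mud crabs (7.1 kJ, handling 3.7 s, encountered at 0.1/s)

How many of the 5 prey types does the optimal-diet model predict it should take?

Rank by E/h (kJ/s): polychaete worms 3.58, mud crabs 1.92, small clams 1.63, snails 0.65, isopods 0.122. Include each in turn until the next type's E/h falls below the running intake rate.
Rate on top 1: 0.9872. mud crabs: 1.92 > 0.9872 → include.
Rate on top 2: 1.184. small clams: 1.63 > 1.184 → include.
Rate on top 3: 1.336. snails: 0.65 < 1.336 → exclude; stop.
Optimal diet: polychaete worms, mud crabs, small clams — 3 of 5 types.

3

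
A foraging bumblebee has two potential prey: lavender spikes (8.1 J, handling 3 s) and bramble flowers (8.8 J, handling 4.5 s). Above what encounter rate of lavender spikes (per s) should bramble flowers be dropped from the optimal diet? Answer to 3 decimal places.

0.876 per s

The zero-one rule: include bramble flowers iff E₂/h₂ > λE₁/(1+λh₁). Equality gives the switch point.
λE₁h₂ = E₂ + λE₂h₁ ⇒ λ = E₂/(E₁h₂ − E₂h₁) = 8.8/(36.45 − 26.4) = 0.8756 per s.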